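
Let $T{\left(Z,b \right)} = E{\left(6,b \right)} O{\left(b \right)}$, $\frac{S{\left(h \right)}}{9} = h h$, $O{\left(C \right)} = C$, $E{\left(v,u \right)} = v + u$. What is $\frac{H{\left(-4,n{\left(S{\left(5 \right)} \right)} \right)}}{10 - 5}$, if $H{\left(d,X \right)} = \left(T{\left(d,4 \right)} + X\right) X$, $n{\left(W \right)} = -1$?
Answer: $- \frac{39}{5} \approx -7.8$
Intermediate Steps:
$E{\left(v,u \right)} = u + v$
$S{\left(h \right)} = 9 h^{2}$ ($S{\left(h \right)} = 9 h h = 9 h^{2}$)
$T{\left(Z,b \right)} = b \left(6 + b\right)$ ($T{\left(Z,b \right)} = \left(b + 6\right) b = \left(6 + b\right) b = b \left(6 + b\right)$)
$H{\left(d,X \right)} = X \left(40 + X\right)$ ($H{\left(d,X \right)} = \left(4 \left(6 + 4\right) + X\right) X = \left(4 \cdot 10 + X\right) X = \left(40 + X\right) X = X \left(40 + X\right)$)
$\frac{H{\left(-4,n{\left(S{\left(5 \right)} \right)} \right)}}{10 - 5} = \frac{\left(-1\right) \left(40 - 1\right)}{10 - 5} = \frac{\left(-1\right) 39}{5} = \frac{1}{5} \left(-39\right) = - \frac{39}{5}$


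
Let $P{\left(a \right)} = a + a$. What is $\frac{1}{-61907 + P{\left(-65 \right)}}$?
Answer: $- \frac{1}{62037} \approx -1.6119 \cdot 10^{-5}$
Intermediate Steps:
$P{\left(a \right)} = 2 a$
$\frac{1}{-61907 + P{\left(-65 \right)}} = \frac{1}{-61907 + 2 \left(-65\right)} = \frac{1}{-61907 - 130} = \frac{1}{-62037} = - \frac{1}{62037}$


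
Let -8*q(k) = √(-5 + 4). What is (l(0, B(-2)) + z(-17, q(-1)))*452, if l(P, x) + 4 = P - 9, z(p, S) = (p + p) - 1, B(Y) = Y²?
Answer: -21696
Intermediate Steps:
q(k) = -I/8 (q(k) = -√(-5 + 4)/8 = -I/8)
z(p, S) = -1 + 2*p (z(p, S) = 2*p - 1 = -1 + 2*p)
l(P, x) = -13 + P (l(P, x) = -4 + (P - 9) = -4 + (-9 + P) = -13 + P)
(l(0, B(-2)) + z(-17, q(-1)))*452 = ((-13 + 0) + (-1 + 2*(-17)))*452 = (-13 + (-1 - 34))*452 = (-13 - 35)*452 = -48*452 = -21696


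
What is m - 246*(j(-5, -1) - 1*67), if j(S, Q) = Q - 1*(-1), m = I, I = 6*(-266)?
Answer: 14886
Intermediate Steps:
I = -1596
m = -1596
j(S, Q) = 1 + Q (j(S, Q) = Q + 1 = 1 + Q)
m - 246*(j(-5, -1) - 1*67) = -1596 - 246*((1 - 1) - 1*67) = -1596 - 246*(0 - 67) = -1596 - 246*(-67) = -1596 + 16482 = 14886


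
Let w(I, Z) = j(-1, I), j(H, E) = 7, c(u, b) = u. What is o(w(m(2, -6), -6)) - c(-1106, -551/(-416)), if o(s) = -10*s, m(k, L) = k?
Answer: 1036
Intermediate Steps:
w(I, Z) = 7
o(w(m(2, -6), -6)) - c(-1106, -551/(-416)) = -10*7 - 1*(-1106) = -70 + 1106 = 1036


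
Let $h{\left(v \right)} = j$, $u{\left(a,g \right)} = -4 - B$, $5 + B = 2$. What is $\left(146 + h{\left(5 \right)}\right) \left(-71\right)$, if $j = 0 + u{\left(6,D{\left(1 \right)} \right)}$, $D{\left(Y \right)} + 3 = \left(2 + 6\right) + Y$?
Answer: $-10295$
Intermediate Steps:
$B = -3$ ($B = -5 + 2 = -3$)
$D{\left(Y \right)} = 5 + Y$ ($D{\left(Y \right)} = -3 + \left(\left(2 + 6\right) + Y\right) = -3 + \left(8 + Y\right) = 5 + Y$)
$u{\left(a,g \right)} = -1$ ($u{\left(a,g \right)} = -4 - -3 = -4 + 3 = -1$)
$j = -1$ ($j = 0 - 1 = -1$)
$h{\left(v \right)} = -1$
$\left(146 + h{\left(5 \right)}\right) \left(-71\right) = \left(146 - 1\right) \left(-71\right) = 145 \left(-71\right) = -10295$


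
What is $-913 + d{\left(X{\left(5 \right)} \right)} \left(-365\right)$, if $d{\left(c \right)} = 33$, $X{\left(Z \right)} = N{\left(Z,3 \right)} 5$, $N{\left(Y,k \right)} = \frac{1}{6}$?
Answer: $-12958$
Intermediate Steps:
$N{\left(Y,k \right)} = \frac{1}{6}$
$X{\left(Z \right)} = \frac{5}{6}$ ($X{\left(Z \right)} = \frac{1}{6} \cdot 5 = \frac{5}{6}$)
$-913 + d{\left(X{\left(5 \right)} \right)} \left(-365\right) = -913 + 33 \left(-365\right) = -913 - 12045 = -12958$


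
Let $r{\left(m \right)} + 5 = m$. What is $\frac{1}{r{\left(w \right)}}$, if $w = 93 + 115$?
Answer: $\frac{1}{203} \approx 0.0049261$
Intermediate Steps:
$w = 208$
$r{\left(m \right)} = -5 + m$
$\frac{1}{r{\left(w \right)}} = \frac{1}{-5 + 208} = \frac{1}{203}$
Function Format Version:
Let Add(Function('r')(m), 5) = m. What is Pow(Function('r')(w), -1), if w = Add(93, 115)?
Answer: Rational(1, 203) ≈ 0.0049261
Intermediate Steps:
w = 208
Function('r')(m) = Add(-5, m)
Pow(Function('r')(w), -1) = Pow(Add(-5, 208), -1) = Pow(203, -1) = Rational(1, 203)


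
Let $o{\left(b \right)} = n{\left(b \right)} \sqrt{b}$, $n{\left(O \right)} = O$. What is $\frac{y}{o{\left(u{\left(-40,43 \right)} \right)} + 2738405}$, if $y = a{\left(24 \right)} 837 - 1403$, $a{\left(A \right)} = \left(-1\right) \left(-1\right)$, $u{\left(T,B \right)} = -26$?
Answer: $- \frac{1549937230}{7498861961601} - \frac{14716 i \sqrt{26}}{7498861961601} \approx -0.00020669 - 1.0006 \cdot 10^{-8} i$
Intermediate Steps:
$o{\left(b \right)} = b^{\frac{3}{2}}$ ($o{\left(b \right)} = b \sqrt{b} = b^{\frac{3}{2}}$)
$a{\left(A \right)} = 1$
$y = -566$ ($y = 1 \cdot 837 - 1403 = 837 - 1403 = -566$)
$\frac{y}{o{\left(u{\left(-40,43 \right)} \right)} + 2738405} = - \frac{566}{\left(-26\right)^{\frac{3}{2}} + 2738405} = - \frac{566}{- 26 i \sqrt{26} + 2738405} = - \frac{566}{2738405 - 26 i \sqrt{26}}$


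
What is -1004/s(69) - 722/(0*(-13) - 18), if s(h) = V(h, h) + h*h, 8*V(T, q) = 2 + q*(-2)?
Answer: 425887/10674 ≈ 39.899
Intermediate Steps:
V(T, q) = ¼ - q/4 (V(T, q) = (2 + q*(-2))/8 = (2 - 2*q)/8 = ¼ - q/4)
s(h) = ¼ + h² - h/4 (s(h) = (¼ - h/4) + h*h = (¼ - h/4) + h² = ¼ + h² - h/4)
-1004/s(69) - 722/(0*(-13) - 18) = -1004/(¼ + 69² - ¼*69) - 722/(0*(-13) - 18) = -1004/(¼ + 4761 - 69/4) - 722/(0 - 18) = -1004/4744 - 722/(-18) = -1004*1/4744 - 722*(-1/18) = -251/1186 + 361/9 = 425887/10674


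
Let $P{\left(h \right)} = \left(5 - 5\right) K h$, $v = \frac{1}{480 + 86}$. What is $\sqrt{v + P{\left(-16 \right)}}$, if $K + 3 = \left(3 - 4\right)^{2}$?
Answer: $\frac{\sqrt{566}}{566} \approx 0.042033$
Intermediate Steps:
$K = -2$ ($K = -3 + \left(3 - 4\right)^{2} = -3 + \left(-1\right)^{2} = -3 + 1 = -2$)
$v = \frac{1}{566} \approx 0.0017668$
$P{\left(h \right)} = 0$ ($P{\left(h \right)} = \left(5 - 5\right) \left(-2\right) h = 0 \left(-2\right) h = 0 h = 0$)
$\sqrt{v + P{\left(-16 \right)}} = \sqrt{\frac{1}{566} + 0} = \sqrt{\frac{1}{566}} = \frac{\sqrt{566}}{566}$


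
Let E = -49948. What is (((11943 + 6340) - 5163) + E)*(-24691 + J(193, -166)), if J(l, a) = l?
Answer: 902212344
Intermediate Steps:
(((11943 + 6340) - 5163) + E)*(-24691 + J(193, -166)) = (((11943 + 6340) - 5163) - 49948)*(-24691 + 193) = ((18283 - 5163) - 49948)*(-24498) = (13120 - 49948)*(-24498) = -36828*(-24498) = 902212344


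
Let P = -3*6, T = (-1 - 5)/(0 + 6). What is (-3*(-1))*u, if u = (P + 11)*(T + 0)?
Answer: 21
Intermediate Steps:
T = -1 (T = -6/6 = -6*1/6 = -1)
P = -18
u = 7 (u = (-18 + 11)*(-1 + 0) = -7*(-1) = 7)
(-3*(-1))*u = -3*(-1)*7 = 3*7 = 21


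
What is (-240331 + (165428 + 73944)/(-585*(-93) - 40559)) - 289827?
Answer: -524309164/989 ≈ -5.3014e+5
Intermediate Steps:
(-240331 + (165428 + 73944)/(-585*(-93) - 40559)) - 289827 = (-240331 + 239372/(54405 - 40559)) - 289827 = (-240331 + 239372/13846) - 289827 = (-240331 + 239372*(1/13846)) - 289827 = (-240331 + 17098/989) - 289827 = -237670261/989 - 289827 = -524309164/989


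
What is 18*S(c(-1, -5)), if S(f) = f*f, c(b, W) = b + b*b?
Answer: 0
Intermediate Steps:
c(b, W) = b + b**2
S(f) = f**2
18*S(c(-1, -5)) = 18*(-(1 - 1))**2 = 18*(-1*0)**2 = 18*0**2 = 18*0 = 0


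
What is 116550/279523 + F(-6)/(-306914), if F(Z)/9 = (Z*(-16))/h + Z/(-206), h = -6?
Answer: 3688533488115/8836320768266 ≈ 0.41743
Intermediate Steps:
F(Z) = 4935*Z/206 (F(Z) = 9*((Z*(-16))/(-6) + Z/(-206)) = 9*(-16*Z*(-⅙) + Z*(-1/206)) = 9*(8*Z/3 - Z/206) = 9*(1645*Z/618) = 4935*Z/206)
116550/279523 + F(-6)/(-306914) = 116550/279523 + ((4935/206)*(-6))/(-306914) = 116550*(1/279523) - 14805/103*(-1/306914) = 116550/279523 + 14805/31612142 = 3688533488115/8836320768266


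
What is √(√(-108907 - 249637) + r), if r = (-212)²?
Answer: 2*√(11236 + I*√22409) ≈ 212.0 + 1.4122*I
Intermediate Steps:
r = 44944
√(√(-108907 - 249637) + r) = √(√(-108907 - 249637) + 44944) = √(√(-358544) + 44944) = √(4*I*√22409 + 44944) = √(44944 + 4*I*√22409)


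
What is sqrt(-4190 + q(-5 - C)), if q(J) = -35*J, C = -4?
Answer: I*sqrt(4155) ≈ 64.459*I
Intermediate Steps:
sqrt(-4190 + q(-5 - C)) = sqrt(-4190 - 35*(-5 - 1*(-4))) = sqrt(-4190 - 35*(-5 + 4)) = sqrt(-4190 - 35*(-1)) = sqrt(-4190 + 35) = sqrt(-4155) = I*sqrt(4155)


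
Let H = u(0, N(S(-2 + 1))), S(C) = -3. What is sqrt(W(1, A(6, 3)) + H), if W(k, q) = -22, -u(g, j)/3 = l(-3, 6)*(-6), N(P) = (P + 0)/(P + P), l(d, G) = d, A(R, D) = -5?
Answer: 2*I*sqrt(19) ≈ 8.7178*I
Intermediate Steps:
N(P) = 1/2 (N(P) = P/((2*P)) = P*(1/(2*P)) = 1/2)
u(g, j) = -54 (u(g, j) = -(-9)*(-6) = -3*18 = -54)
H = -54
sqrt(W(1, A(6, 3)) + H) = sqrt(-22 - 54) = sqrt(-76) = 2*I*sqrt(19)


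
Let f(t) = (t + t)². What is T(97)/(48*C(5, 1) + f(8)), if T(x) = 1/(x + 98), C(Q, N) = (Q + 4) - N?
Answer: 1/124800 ≈ 8.0128e-6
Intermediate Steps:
f(t) = 4*t² (f(t) = (2*t)² = 4*t²)
C(Q, N) = 4 + Q - N (C(Q, N) = (4 + Q) - N = 4 + Q - N)
T(x) = 1/(98 + x)
T(97)/(48*C(5, 1) + f(8)) = 1/((98 + 97)*(48*(4 + 5 - 1*1) + 4*8²)) = 1/(195*(48*(4 + 5 - 1) + 4*64)) = 1/(195*(48*8 + 256)) = 1/(195*(384 + 256)) = (1/195)/640 = (1/195)*(1/640) = 1/124800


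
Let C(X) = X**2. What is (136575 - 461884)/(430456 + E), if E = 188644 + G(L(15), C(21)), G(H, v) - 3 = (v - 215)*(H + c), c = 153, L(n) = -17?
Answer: -325309/649839 ≈ -0.50060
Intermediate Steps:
G(H, v) = 3 + (-215 + v)*(153 + H) (G(H, v) = 3 + (v - 215)*(H + 153) = 3 + (-215 + v)*(153 + H))
E = 219383 (E = 188644 + (-32892 - 215*(-17) + 153*21**2 - 17*21**2) = 188644 + (-32892 + 3655 + 153*441 - 17*441) = 188644 + (-32892 + 3655 + 67473 - 7497) = 188644 + 30739 = 219383)
(136575 - 461884)/(430456 + E) = (136575 - 461884)/(430456 + 219383) = -325309/649839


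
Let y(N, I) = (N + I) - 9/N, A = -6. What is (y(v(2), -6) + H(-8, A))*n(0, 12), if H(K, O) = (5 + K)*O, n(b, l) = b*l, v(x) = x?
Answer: 0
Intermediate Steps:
y(N, I) = I + N - 9/N (y(N, I) = (I + N) - 9/N = I + N - 9/N)
H(K, O) = O*(5 + K)
(y(v(2), -6) + H(-8, A))*n(0, 12) = ((-6 + 2 - 9/2) - 6*(5 - 8))*(0*12) = ((-6 + 2 - 9*1/2) - 6*(-3))*0 = ((-6 + 2 - 9/2) + 18)*0 = (-17/2 + 18)*0 = (19/2)*0 = 0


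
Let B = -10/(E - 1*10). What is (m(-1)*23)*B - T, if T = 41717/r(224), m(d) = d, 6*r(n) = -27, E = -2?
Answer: 166523/18 ≈ 9251.3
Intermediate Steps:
r(n) = -9/2 (r(n) = (⅙)*(-27) = -9/2)
T = -83434/9 (T = 41717/(-9/2) = 41717*(-2/9) = -83434/9 ≈ -9270.4)
B = ⅚ (B = -10/(-2 - 1*10) = -10/(-2 - 10) = -10/(-12) = -10*(-1/12) = ⅚ ≈ 0.83333)
(m(-1)*23)*B - T = -1*23*(⅚) - 1*(-83434/9) = -23*⅚ + 83434/9 = -115/6 + 83434/9 = 166523/18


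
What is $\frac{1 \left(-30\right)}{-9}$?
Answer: $\frac{10}{3} \approx 3.3333$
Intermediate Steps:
$\frac{1 \left(-30\right)}{-9} = \left(-30\right) \left(- \frac{1}{9}\right) = \frac{10}{3}$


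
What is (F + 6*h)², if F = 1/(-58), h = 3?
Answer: 1087849/3364 ≈ 323.38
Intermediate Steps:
F = -1/58 ≈ -0.017241
(F + 6*h)² = (-1/58 + 6*3)² = (-1/58 + 18)² = (1043/58)² = 1087849/3364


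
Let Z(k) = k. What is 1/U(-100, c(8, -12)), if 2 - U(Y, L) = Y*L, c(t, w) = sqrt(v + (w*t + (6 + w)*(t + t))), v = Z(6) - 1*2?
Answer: 1/940002 - 50*I*sqrt(47)/470001 ≈ 1.0638e-6 - 0.00072932*I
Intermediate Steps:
v = 4 (v = 6 - 1*2 = 6 - 2 = 4)
c(t, w) = sqrt(4 + t*w + 2*t*(6 + w)) (c(t, w) = sqrt(4 + (w*t + (6 + w)*(t + t))) = sqrt(4 + (t*w + (6 + w)*(2*t))) = sqrt(4 + (t*w + 2*t*(6 + w))) = sqrt(4 + t*w + 2*t*(6 + w)))
U(Y, L) = 2 - L*Y (U(Y, L) = 2 - Y*L = 2 - L*Y)
1/U(-100, c(8, -12)) = 1/(2 - 1*sqrt(4 + 12*8 + 3*8*(-12))*(-100)) = 1/(2 - 1*sqrt(4 + 96 - 288)*(-100)) = 1/(2 - 1*sqrt(-188)*(-100)) = 1/(2 - 1*2*I*sqrt(47)*(-100)) = 1/(2 + 200*I*sqrt(47))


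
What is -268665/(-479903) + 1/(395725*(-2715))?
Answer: 288651895614472/515604603842625 ≈ 0.55983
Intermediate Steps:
-268665/(-479903) + 1/(395725*(-2715)) = -268665*(-1/479903) + (1/395725)*(-1/2715) = 268665/479903 - 1/1074393375 = 288651895614472/515604603842625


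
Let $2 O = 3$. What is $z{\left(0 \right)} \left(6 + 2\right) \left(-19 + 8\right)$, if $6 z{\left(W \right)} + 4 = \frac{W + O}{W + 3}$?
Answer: $\frac{154}{3} \approx 51.333$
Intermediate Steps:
$O = \frac{3}{2}$ ($O = \frac{1}{2} \cdot 3 = \frac{3}{2} \approx 1.5$)
$z{\left(W \right)} = - \frac{2}{3} + \frac{\frac{3}{2} + W}{6 \left(3 + W\right)}$ ($z{\left(W \right)} = - \frac{2}{3} + \frac{\left(W + \frac{3}{2}\right) \frac{1}{W + 3}}{6} = - \frac{2}{3} + \frac{\left(\frac{3}{2} + W\right) \frac{1}{3 + W}}{6} = - \frac{2}{3} + \frac{\frac{1}{3 + W} \left(\frac{3}{2} + W\right)}{6} = - \frac{2}{3} + \frac{\frac{3}{2} + W}{6 \left(3 + W\right)}$)
$z{\left(0 \right)} \left(6 + 2\right) \left(-19 + 8\right) = \frac{-7 - 0}{4 \left(3 + 0\right)} \left(6 + 2\right) \left(-19 + 8\right) = \frac{-7 + 0}{4 \cdot 3} \cdot 8 \left(-11\right) = \frac{1}{4} \cdot \frac{1}{3} \left(-7\right) 8 \left(-11\right) = \left(- \frac{7}{12}\right) 8 \left(-11\right) = \left(- \frac{14}{3}\right) \left(-11\right) = \frac{154}{3}$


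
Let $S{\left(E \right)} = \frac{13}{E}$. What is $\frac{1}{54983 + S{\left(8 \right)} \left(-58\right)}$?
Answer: $\frac{4}{219555} \approx 1.8219 \cdot 10^{-5}$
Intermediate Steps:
$\frac{1}{54983 + S{\left(8 \right)} \left(-58\right)} = \frac{1}{54983 + \frac{13}{8} \left(-58\right)} = \frac{1}{54983 - \frac{377}{4}} = \frac{1}{\frac{219555}{4}} = \frac{4}{219555}$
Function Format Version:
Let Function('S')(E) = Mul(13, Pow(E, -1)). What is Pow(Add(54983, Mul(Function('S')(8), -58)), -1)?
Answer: Rational(4, 219555) ≈ 1.8219e-5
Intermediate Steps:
Pow(Add(54983, Mul(Function('S')(8), -58)), -1) = Pow(Add(54983, Mul(Mul(13, Pow(8, -1)), -58)), -1) = Pow(Add(54983, Mul(Mul(13, Rational(1, 8)), -58)), -1) = Pow(Add(54983, Mul(Rational(13, 8), -58)), -1) = Pow(Add(54983, Rational(-377, 4)), -1) = Pow(Rational(219555, 4), -1) = Rational(4, 219555)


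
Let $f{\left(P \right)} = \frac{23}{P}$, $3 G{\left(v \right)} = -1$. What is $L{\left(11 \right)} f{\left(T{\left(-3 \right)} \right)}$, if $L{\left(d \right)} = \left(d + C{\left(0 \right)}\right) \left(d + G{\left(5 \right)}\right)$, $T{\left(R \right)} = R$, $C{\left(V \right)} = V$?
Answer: $- \frac{8096}{9} \approx -899.56$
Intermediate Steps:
$G{\left(v \right)} = - \frac{1}{3}$ ($G{\left(v \right)} = \frac{1}{3} \left(-1\right) = - \frac{1}{3}$)
$L{\left(d \right)} = d \left(- \frac{1}{3} + d\right)$ ($L{\left(d \right)} = \left(d + 0\right) \left(d - \frac{1}{3}\right) = d \left(- \frac{1}{3} + d\right)$)
$L{\left(11 \right)} f{\left(T{\left(-3 \right)} \right)} = 11 \left(- \frac{1}{3} + 11\right) \frac{23}{-3} = 11 \cdot \frac{32}{3} \cdot 23 \left(- \frac{1}{3}\right) = \frac{352}{3} \left(- \frac{23}{3}\right) = - \frac{8096}{9}$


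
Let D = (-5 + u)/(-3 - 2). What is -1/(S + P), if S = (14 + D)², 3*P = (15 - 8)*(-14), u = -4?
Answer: -75/16273 ≈ -0.0046089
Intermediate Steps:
D = 9/5 (D = (-5 - 4)/(-3 - 2) = -9/(-5) = -9*(-⅕) = 9/5 ≈ 1.8000)
P = -98/3 (P = ((15 - 8)*(-14))/3 = (7*(-14))/3 = (⅓)*(-98) = -98/3 ≈ -32.667)
S = 6241/25 (S = (14 + 9/5)² = (79/5)² = 6241/25 ≈ 249.64)
-1/(S + P) = -1/(6241/25 - 98/3) = -1/16273/75 = -1*75/16273 = -75/16273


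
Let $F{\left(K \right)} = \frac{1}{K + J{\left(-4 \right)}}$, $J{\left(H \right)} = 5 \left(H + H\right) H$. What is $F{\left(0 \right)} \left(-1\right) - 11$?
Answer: $- \frac{1761}{160} \approx -11.006$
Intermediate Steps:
$J{\left(H \right)} = 10 H^{2}$ ($J{\left(H \right)} = 5 \cdot 2 H H = 10 H H = 10 H^{2}$)
$F{\left(K \right)} = \frac{1}{160 + K}$ ($F{\left(K \right)} = \frac{1}{K + 10 \left(-4\right)^{2}} = \frac{1}{K + 10 \cdot 16} = \frac{1}{K + 160} = \frac{1}{160 + K}$)
$F{\left(0 \right)} \left(-1\right) - 11 = \frac{1}{160 + 0} \left(-1\right) - 11 = \frac{1}{160} \left(-1\right) - 11 = - \frac{1}{160} - 11 = - \frac{1761}{160}$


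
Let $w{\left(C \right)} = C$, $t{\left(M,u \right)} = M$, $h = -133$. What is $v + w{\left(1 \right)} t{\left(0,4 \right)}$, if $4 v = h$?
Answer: $- \frac{133}{4} \approx -33.25$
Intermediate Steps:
$v = - \frac{133}{4}$ ($v = \frac{1}{4} \left(-133\right) = - \frac{133}{4} \approx -33.25$)
$v + w{\left(1 \right)} t{\left(0,4 \right)} = - \frac{133}{4} + 1 \cdot 0 = - \frac{133}{4} + 0 = - \frac{133}{4}$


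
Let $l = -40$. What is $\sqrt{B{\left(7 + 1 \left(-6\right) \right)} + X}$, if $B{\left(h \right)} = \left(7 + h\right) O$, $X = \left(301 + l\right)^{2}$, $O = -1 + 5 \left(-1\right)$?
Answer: $\sqrt{68073} \approx 260.91$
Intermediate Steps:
$O = -6$ ($O = -1 - 5 = -6$)
$X = 68121$ ($X = \left(301 - 40\right)^{2} = 261^{2} = 68121$)
$B{\left(h \right)} = -42 - 6 h$ ($B{\left(h \right)} = \left(7 + h\right) \left(-6\right) = -42 - 6 h$)
$\sqrt{B{\left(7 + 1 \left(-6\right) \right)} + X} = \sqrt{\left(-42 - 6 \left(7 + 1 \left(-6\right)\right)\right) + 68121} = \sqrt{\left(-42 - 6 \left(7 - 6\right)\right) + 68121} = \sqrt{\left(-42 - 6\right) + 68121} = \sqrt{-48 + 68121} = \sqrt{68073}$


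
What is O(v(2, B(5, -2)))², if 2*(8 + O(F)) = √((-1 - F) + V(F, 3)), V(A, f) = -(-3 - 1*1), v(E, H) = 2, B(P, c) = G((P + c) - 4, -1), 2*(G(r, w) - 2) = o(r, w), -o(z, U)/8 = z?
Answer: 225/4 ≈ 56.250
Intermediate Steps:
o(z, U) = -8*z
G(r, w) = 2 - 4*r (G(r, w) = 2 + (-8*r)/2 = 2 - 4*r)
B(P, c) = 18 - 4*P - 4*c (B(P, c) = 2 - 4*((P + c) - 4) = 2 - 4*(-4 + P + c) = 2 + (16 - 4*P - 4*c) = 18 - 4*P - 4*c)
V(A, f) = 4 (V(A, f) = -(-3 - 1) = -1*(-4) = 4)
O(F) = -8 + √(3 - F)/2 (O(F) = -8 + √((-1 - F) + 4)/2 = -8 + √(3 - F)/2)
O(v(2, B(5, -2)))² = (-8 + √(3 - 1*2)/2)² = (-8 + √(3 - 2)/2)² = (-8 + √1/2)² = (-8 + (½)*1)² = (-8 + ½)² = (-15/2)² = 225/4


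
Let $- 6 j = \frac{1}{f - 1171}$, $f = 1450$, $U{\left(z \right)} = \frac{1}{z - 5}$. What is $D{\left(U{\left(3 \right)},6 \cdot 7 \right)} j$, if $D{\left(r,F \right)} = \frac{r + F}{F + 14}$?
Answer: $- \frac{83}{187488} \approx -0.00044269$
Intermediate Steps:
$U{\left(z \right)} = \frac{1}{-5 + z}$
$D{\left(r,F \right)} = \frac{F + r}{14 + F}$
$j = - \frac{1}{1674}$ ($j = - \frac{1}{6 \left(1450 - 1171\right)} = - \frac{1}{6 \cdot 279} = \left(- \frac{1}{6}\right) \frac{1}{279} = - \frac{1}{1674} \approx -0.00059737$)
$D{\left(U{\left(3 \right)},6 \cdot 7 \right)} j = \frac{6 \cdot 7 + \frac{1}{-5 + 3}}{14 + 6 \cdot 7} \left(- \frac{1}{1674}\right) = \frac{42 + \frac{1}{-2}}{14 + 42} \left(- \frac{1}{1674}\right) = \frac{42 - \frac{1}{2}}{56} \left(- \frac{1}{1674}\right) = \frac{1}{56} \cdot \frac{83}{2} \left(- \frac{1}{1674}\right) = \frac{83}{112} \left(- \frac{1}{1674}\right) = - \frac{83}{187488}$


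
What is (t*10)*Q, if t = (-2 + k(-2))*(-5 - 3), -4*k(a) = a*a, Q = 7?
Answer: 1680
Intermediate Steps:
k(a) = -a²/4 (k(a) = -a*a/4 = -a²/4)
t = 24 (t = (-2 - ¼*(-2)²)*(-5 - 3) = (-2 - ¼*4)*(-8) = (-2 - 1)*(-8) = -3*(-8) = 24)
(t*10)*Q = (24*10)*7 = 240*7 = 1680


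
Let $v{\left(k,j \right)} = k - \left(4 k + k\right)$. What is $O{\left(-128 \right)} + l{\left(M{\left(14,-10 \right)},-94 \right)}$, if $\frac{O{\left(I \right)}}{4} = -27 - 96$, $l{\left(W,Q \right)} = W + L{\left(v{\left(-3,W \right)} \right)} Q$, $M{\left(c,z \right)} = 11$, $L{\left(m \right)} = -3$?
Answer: $-199$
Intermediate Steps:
$v{\left(k,j \right)} = - 4 k$ ($v{\left(k,j \right)} = k - 5 k = - 4 k$)
$l{\left(W,Q \right)} = W - 3 Q$
$O{\left(I \right)} = -492$ ($O{\left(I \right)} = 4 \left(-27 - 96\right) = 4 \left(-123\right) = -492$)
$O{\left(-128 \right)} + l{\left(M{\left(14,-10 \right)},-94 \right)} = -492 + \left(11 - -282\right) = -492 + \left(11 + 282\right) = -492 + 293 = -199$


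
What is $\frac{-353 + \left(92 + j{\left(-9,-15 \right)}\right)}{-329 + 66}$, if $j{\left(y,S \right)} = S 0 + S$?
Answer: $\frac{276}{263} \approx 1.0494$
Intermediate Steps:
$j{\left(y,S \right)} = S$ ($j{\left(y,S \right)} = 0 + S = S$)
$\frac{-353 + \left(92 + j{\left(-9,-15 \right)}\right)}{-329 + 66} = \frac{-353 + \left(92 - 15\right)}{-329 + 66} = \frac{-353 + 77}{-263} = \left(-276\right) \left(- \frac{1}{263}\right) = \frac{276}{263}$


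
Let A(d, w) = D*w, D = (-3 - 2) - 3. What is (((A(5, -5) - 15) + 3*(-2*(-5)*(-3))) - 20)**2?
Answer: 7225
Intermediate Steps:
D = -8 (D = -5 - 3 = -8)
A(d, w) = -8*w
(((A(5, -5) - 15) + 3*(-2*(-5)*(-3))) - 20)**2 = (((-8*(-5) - 15) + 3*(-2*(-5)*(-3))) - 20)**2 = (((40 - 15) + 3*(10*(-3))) - 20)**2 = ((25 + 3*(-30)) - 20)**2 = ((25 - 90) - 20)**2 = (-65 - 20)**2 = (-85)**2 = 7225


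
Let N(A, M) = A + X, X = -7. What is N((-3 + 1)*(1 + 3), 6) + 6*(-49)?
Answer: -309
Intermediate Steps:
N(A, M) = -7 + A (N(A, M) = A - 7 = -7 + A)
N((-3 + 1)*(1 + 3), 6) + 6*(-49) = (-7 + (-3 + 1)*(1 + 3)) + 6*(-49) = (-7 - 2*4) - 294 = (-7 - 8) - 294 = -15 - 294 = -309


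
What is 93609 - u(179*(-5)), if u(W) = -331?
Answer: 93940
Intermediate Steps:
93609 - u(179*(-5)) = 93609 - 1*(-331) = 93609 + 331 = 93940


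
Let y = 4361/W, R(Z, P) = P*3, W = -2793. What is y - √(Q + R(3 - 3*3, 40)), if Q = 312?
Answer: -89/57 - 12*√3 ≈ -22.346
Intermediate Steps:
R(Z, P) = 3*P
y = -89/57 (y = 4361/(-2793) = 4361*(-1/2793) = -89/57 ≈ -1.5614)
y - √(Q + R(3 - 3*3, 40)) = -89/57 - √(312 + 3*40) = -89/57 - √(312 + 120) = -89/57 - √432 = -89/57 - 12*√3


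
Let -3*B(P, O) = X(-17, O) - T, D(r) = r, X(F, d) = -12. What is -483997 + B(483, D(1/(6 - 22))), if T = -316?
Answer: -1452295/3 ≈ -4.8410e+5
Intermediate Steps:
B(P, O) = -304/3 (B(P, O) = -(-12 - 1*(-316))/3 = -(-12 + 316)/3 = -1/3*304 = -304/3)
-483997 + B(483, D(1/(6 - 22))) = -483997 - 304/3 = -1452295/3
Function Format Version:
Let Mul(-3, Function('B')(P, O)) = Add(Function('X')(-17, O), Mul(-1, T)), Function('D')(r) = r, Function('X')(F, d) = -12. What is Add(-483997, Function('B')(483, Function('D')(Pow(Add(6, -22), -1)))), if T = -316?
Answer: Rational(-1452295, 3) ≈ -4.8410e+5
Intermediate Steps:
Function('B')(P, O) = Rational(-304, 3) (Function('B')(P, O) = Mul(Rational(-1, 3), Add(-12, Mul(-1, -316))) = Mul(Rational(-1, 3), Add(-12, 316)) = Mul(Rational(-1, 3), 304) = Rational(-304, 3))
Add(-483997, Function('B')(483, Function('D')(Pow(Add(6, -22), -1)))) = Add(-483997, Rational(-304, 3)) = Rational(-1452295, 3)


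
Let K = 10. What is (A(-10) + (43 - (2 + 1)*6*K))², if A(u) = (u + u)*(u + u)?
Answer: 69169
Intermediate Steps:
A(u) = 4*u² (A(u) = (2*u)*(2*u) = 4*u²)
(A(-10) + (43 - (2 + 1)*6*K))² = (4*(-10)² + (43 - (2 + 1)*6*10))² = (4*100 + (43 - 3*6*10))² = (400 + (43 - 18*10))² = (400 + (43 - 1*180))² = (400 + (43 - 180))² = (400 - 137)² = 263² = 69169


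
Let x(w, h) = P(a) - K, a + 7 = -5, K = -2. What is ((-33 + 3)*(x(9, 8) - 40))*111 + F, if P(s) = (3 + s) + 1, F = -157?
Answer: 153023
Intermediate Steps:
a = -12 (a = -7 - 5 = -12)
P(s) = 4 + s
x(w, h) = -6 (x(w, h) = (4 - 12) - 1*(-2) = -8 + 2 = -6)
((-33 + 3)*(x(9, 8) - 40))*111 + F = ((-33 + 3)*(-6 - 40))*111 - 157 = -30*(-46)*111 - 157 = 1380*111 - 157 = 153180 - 157 = 153023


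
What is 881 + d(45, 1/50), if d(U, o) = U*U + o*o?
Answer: 7265001/2500 ≈ 2906.0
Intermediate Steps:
d(U, o) = U² + o²
881 + d(45, 1/50) = 881 + (45² + (1/50)²) = 881 + (2025 + (1/50)²) = 881 + (2025 + 1/2500) = 881 + 5062501/2500 = 7265001/2500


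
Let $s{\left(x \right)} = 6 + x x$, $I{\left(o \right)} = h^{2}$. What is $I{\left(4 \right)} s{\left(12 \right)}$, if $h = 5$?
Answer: $3750$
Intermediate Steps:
$I{\left(o \right)} = 25$ ($I{\left(o \right)} = 5^{2} = 25$)
$s{\left(x \right)} = 6 + x^{2}$
$I{\left(4 \right)} s{\left(12 \right)} = 25 \left(6 + 12^{2}\right) = 25 \left(6 + 144\right) = 25 \cdot 150 = 3750$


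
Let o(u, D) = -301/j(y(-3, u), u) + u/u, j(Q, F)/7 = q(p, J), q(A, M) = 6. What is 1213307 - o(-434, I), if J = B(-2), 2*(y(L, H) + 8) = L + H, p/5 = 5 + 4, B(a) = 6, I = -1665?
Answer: 7279879/6 ≈ 1.2133e+6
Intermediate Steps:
p = 45 (p = 5*(5 + 4) = 5*9 = 45)
y(L, H) = -8 + H/2 + L/2 (y(L, H) = -8 + (L + H)/2 = -8 + (H + L)/2 = -8 + (H/2 + L/2) = -8 + H/2 + L/2)
J = 6
j(Q, F) = 42 (j(Q, F) = 7*6 = 42)
o(u, D) = -37/6 (o(u, D) = -301/42 + u/u = -301*1/42 + 1 = -43/6 + 1 = -37/6)
1213307 - o(-434, I) = 1213307 - 1*(-37/6) = 1213307 + 37/6 = 7279879/6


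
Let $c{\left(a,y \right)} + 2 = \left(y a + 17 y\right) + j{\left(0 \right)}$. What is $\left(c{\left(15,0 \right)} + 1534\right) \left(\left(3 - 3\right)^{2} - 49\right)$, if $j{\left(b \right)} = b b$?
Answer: $-75068$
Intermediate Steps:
$j{\left(b \right)} = b^{2}$
$c{\left(a,y \right)} = -2 + 17 y + a y$ ($c{\left(a,y \right)} = -2 + \left(\left(y a + 17 y\right) + 0^{2}\right) = -2 + \left(\left(a y + 17 y\right) + 0\right) = -2 + \left(\left(17 y + a y\right) + 0\right) = -2 + \left(17 y + a y\right) = -2 + 17 y + a y$)
$\left(c{\left(15,0 \right)} + 1534\right) \left(\left(3 - 3\right)^{2} - 49\right) = \left(\left(-2 + 17 \cdot 0 + 15 \cdot 0\right) + 1534\right) \left(\left(3 - 3\right)^{2} - 49\right) = \left(\left(-2 + 0 + 0\right) + 1534\right) \left(0^{2} - 49\right) = \left(-2 + 1534\right) \left(0 - 49\right) = 1532 \left(-49\right) = -75068$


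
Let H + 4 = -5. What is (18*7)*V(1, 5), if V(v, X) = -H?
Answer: 1134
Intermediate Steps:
H = -9 (H = -4 - 5 = -9)
V(v, X) = 9 (V(v, X) = -1*(-9) = 9)
(18*7)*V(1, 5) = (18*7)*9 = 126*9 = 1134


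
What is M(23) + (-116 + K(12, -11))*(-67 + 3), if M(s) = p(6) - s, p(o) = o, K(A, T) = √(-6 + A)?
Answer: 7407 - 64*√6 ≈ 7250.2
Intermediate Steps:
M(s) = 6 - s
M(23) + (-116 + K(12, -11))*(-67 + 3) = (6 - 1*23) + (-116 + √(-6 + 12))*(-67 + 3) = (6 - 23) + (-116 + √6)*(-64) = -17 + (7424 - 64*√6) = 7407 - 64*√6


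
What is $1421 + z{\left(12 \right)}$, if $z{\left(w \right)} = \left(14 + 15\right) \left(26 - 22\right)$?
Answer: $1537$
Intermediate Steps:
$z{\left(w \right)} = 116$ ($z{\left(w \right)} = 29 \cdot 4 = 116$)
$1421 + z{\left(12 \right)} = 1421 + 116 = 1537$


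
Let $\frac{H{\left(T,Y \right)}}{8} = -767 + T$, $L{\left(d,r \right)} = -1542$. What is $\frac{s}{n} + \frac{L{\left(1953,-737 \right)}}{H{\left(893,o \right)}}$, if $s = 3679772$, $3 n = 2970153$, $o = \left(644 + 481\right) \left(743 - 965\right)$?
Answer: $\frac{40417621}{18480952} \approx 2.187$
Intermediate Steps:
$o = -249750$ ($o = 1125 \left(-222\right) = -249750$)
$H{\left(T,Y \right)} = -6136 + 8 T$ ($H{\left(T,Y \right)} = 8 \left(-767 + T\right) = -6136 + 8 T$)
$n = 990051$ ($n = \frac{1}{3} \cdot 2970153 = 990051$)
$\frac{s}{n} + \frac{L{\left(1953,-737 \right)}}{H{\left(893,o \right)}} = \frac{3679772}{990051} - \frac{1542}{-6136 + 8 \cdot 893} = 3679772 \cdot \frac{1}{990051} - \frac{1542}{-6136 + 7144} = \frac{3679772}{990051} - \frac{1542}{1008} = \frac{3679772}{990051} - \frac{257}{168} = \frac{40417621}{18480952}$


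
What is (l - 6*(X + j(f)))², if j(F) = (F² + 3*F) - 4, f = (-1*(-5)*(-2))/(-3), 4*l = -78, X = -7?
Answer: 231361/36 ≈ 6426.7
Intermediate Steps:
l = -39/2 (l = (¼)*(-78) = -39/2 ≈ -19.500)
f = 10/3 (f = (5*(-2))*(-⅓) = -10*(-⅓) = 10/3 ≈ 3.3333)
j(F) = -4 + F² + 3*F
(l - 6*(X + j(f)))² = (-39/2 - 6*(-7 + (-4 + (10/3)² + 3*(10/3))))² = (-39/2 - 6*(-7 + (-4 + 100/9 + 10)))² = (-39/2 - 6*(-7 + 154/9))² = (-39/2 - 6*91/9)² = (-39/2 - 182/3)² = (-481/6)² = 231361/36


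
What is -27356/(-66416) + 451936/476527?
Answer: 1537559071/1130322044 ≈ 1.3603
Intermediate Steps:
-27356/(-66416) + 451936/476527 = -27356*(-1/66416) + 451936*(1/476527) = 977/2372 + 451936/476527 = 1537559071/1130322044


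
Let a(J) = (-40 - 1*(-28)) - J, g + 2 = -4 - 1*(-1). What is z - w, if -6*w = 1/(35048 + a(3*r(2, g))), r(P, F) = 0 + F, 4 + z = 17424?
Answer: 3663530521/210306 ≈ 17420.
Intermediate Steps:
g = -5 (g = -2 + (-4 - 1*(-1)) = -2 + (-4 + 1) = -2 - 3 = -5)
z = 17420 (z = -4 + 17424 = 17420)
r(P, F) = F
a(J) = -12 - J (a(J) = (-40 + 28) - J = -12 - J)
w = -1/210306 (w = -1/(6*(35048 + (-12 - 3*(-5)))) = -1/(6*(35048 + (-12 - 1*(-15)))) = -1/(6*(35048 + (-12 + 15))) = -1/(6*(35048 + 3)) = -1/6/35051 = -1/6*1/35051 = -1/210306 ≈ -4.7550e-6)
z - w = 17420 - 1*(-1/210306) = 17420 + 1/210306 = 3663530521/210306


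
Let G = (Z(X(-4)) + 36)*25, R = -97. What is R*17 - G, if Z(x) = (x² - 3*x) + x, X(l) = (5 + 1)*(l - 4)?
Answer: -62549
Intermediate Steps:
X(l) = -24 + 6*l (X(l) = 6*(-4 + l) = -24 + 6*l)
Z(x) = x² - 2*x
G = 60900 (G = ((-24 + 6*(-4))*(-2 + (-24 + 6*(-4))) + 36)*25 = ((-24 - 24)*(-2 + (-24 - 24)) + 36)*25 = (-48*(-2 - 48) + 36)*25 = (-48*(-50) + 36)*25 = (2400 + 36)*25 = 2436*25 = 60900)
R*17 - G = -97*17 - 1*60900 = -1649 - 60900 = -62549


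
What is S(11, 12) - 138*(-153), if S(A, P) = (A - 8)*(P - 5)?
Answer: 21135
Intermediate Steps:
S(A, P) = (-8 + A)*(-5 + P)
S(11, 12) - 138*(-153) = (40 - 8*12 - 5*11 + 11*12) - 138*(-153) = (40 - 96 - 55 + 132) + 21114 = 21 + 21114 = 21135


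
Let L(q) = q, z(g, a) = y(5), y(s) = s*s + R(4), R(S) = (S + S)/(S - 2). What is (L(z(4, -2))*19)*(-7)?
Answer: -3857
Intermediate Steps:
R(S) = 2*S/(-2 + S) (R(S) = (2*S)/(-2 + S) = 2*S/(-2 + S))
y(s) = 4 + s**2 (y(s) = s*s + 2*4/(-2 + 4) = s**2 + 2*4/2 = s**2 + 2*4*(1/2) = s**2 + 4 = 4 + s**2)
z(g, a) = 29 (z(g, a) = 4 + 5**2 = 4 + 25 = 29)
(L(z(4, -2))*19)*(-7) = (29*19)*(-7) = 551*(-7) = -3857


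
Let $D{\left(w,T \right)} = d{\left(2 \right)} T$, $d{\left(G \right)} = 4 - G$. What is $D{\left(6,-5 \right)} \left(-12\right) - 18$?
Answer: $102$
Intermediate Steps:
$D{\left(w,T \right)} = 2 T$ ($D{\left(w,T \right)} = \left(4 - 2\right) T = 2 T$)
$D{\left(6,-5 \right)} \left(-12\right) - 18 = 2 \left(-5\right) \left(-12\right) - 18 = \left(-10\right) \left(-12\right) - 18 = 120 - 18 = 102$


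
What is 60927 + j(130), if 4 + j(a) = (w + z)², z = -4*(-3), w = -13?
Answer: 60924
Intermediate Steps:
z = 12
j(a) = -3 (j(a) = -4 + (-13 + 12)² = -4 + (-1)² = -4 + 1 = -3)
60927 + j(130) = 60927 - 3 = 60924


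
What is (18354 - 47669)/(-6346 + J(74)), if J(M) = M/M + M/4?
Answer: 58630/12653 ≈ 4.6337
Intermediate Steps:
J(M) = 1 + M/4 (J(M) = 1 + M*(¼) = 1 + M/4)
(18354 - 47669)/(-6346 + J(74)) = (18354 - 47669)/(-6346 + (1 + (¼)*74)) = -29315/(-6346 + (1 + 37/2)) = -29315/(-6346 + 39/2) = -29315/(-12653/2) = -29315*(-2/12653) = 58630/12653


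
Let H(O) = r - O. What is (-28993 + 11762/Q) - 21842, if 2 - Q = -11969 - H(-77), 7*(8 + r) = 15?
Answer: -4285053991/84295 ≈ -50834.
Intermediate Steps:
r = -41/7 (r = -8 + (⅐)*15 = -8 + 15/7 = -41/7 ≈ -5.8571)
H(O) = -41/7 - O
Q = 84295/7 (Q = 2 - (-11969 - (-41/7 - 1*(-77))) = 2 - (-11969 - (-41/7 + 77)) = 2 - (-11969 - 1*498/7) = 2 - (-11969 - 498/7) = 2 - 1*(-84281/7) = 2 + 84281/7 = 84295/7 ≈ 12042.)
(-28993 + 11762/Q) - 21842 = (-28993 + 11762/(84295/7)) - 21842 = (-28993 + 11762*(7/84295)) - 21842 = (-28993 + 82334/84295) - 21842 = -2443882601/84295 - 21842 = -4285053991/84295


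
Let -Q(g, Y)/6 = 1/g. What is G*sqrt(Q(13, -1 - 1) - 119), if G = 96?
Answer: 96*I*sqrt(20189)/13 ≈ 1049.3*I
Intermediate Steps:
Q(g, Y) = -6/g
G*sqrt(Q(13, -1 - 1) - 119) = 96*sqrt(-6/13 - 119) = 96*sqrt(-1553/13) = 96*(I*sqrt(20189)/13) = 96*I*sqrt(20189)/13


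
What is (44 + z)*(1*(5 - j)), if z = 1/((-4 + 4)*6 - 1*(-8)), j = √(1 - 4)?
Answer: 1765/8 - 353*I*√3/8 ≈ 220.63 - 76.427*I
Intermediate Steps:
j = I*√3 (j = √(-3) = I*√3 ≈ 1.732*I)
z = ⅛ (z = 1/(0*6 + 8) = 1/(0 + 8) = 1/8 = ⅛ ≈ 0.12500)
(44 + z)*(1*(5 - j)) = (44 + ⅛)*(1*(5 - I*√3)) = 353*(1*(5 - I*√3))/8 = 353*(5 - I*√3)/8 = 1765/8 - 353*I*√3/8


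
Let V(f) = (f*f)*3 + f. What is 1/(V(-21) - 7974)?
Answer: -1/6672 ≈ -0.00014988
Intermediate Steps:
V(f) = f + 3*f² (V(f) = f²*3 + f = 3*f² + f = f + 3*f²)
1/(V(-21) - 7974) = 1/(-21*(1 + 3*(-21)) - 7974) = 1/(-21*(1 - 63) - 7974) = 1/(-21*(-62) - 7974) = 1/(1302 - 7974) = 1/(-6672) = -1/6672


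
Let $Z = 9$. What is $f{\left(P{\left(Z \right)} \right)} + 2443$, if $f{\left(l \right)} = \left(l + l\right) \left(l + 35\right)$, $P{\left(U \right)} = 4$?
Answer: $2755$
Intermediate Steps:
$f{\left(l \right)} = 2 l \left(35 + l\right)$
$f{\left(P{\left(Z \right)} \right)} + 2443 = 2 \cdot 4 \left(35 + 4\right) + 2443 = 2 \cdot 4 \cdot 39 + 2443 = 312 + 2443 = 2755$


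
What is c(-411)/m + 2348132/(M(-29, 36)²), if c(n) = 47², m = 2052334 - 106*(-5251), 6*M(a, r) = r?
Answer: 1531533894901/23480460 ≈ 65226.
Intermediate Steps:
M(a, r) = r/6
m = 2608940 (m = 2052334 + 556606 = 2608940)
c(n) = 2209
c(-411)/m + 2348132/(M(-29, 36)²) = 2209/2608940 + 2348132/(((⅙)*36)²) = 2209*(1/2608940) + 2348132/(6²) = 2209/2608940 + 2348132/36 = 2209/2608940 + 2348132*(1/36) = 2209/2608940 + 587033/9 = 1531533894901/23480460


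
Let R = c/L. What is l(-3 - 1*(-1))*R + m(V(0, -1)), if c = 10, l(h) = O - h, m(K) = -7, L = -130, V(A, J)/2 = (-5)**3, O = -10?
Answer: -83/13 ≈ -6.3846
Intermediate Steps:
V(A, J) = -250 (V(A, J) = 2*(-5)**3 = 2*(-125) = -250)
l(h) = -10 - h
R = -1/13 (R = 10/(-130) = 10*(-1/130) = -1/13 ≈ -0.076923)
l(-3 - 1*(-1))*R + m(V(0, -1)) = (-10 - (-3 - 1*(-1)))*(-1/13) - 7 = (-10 - (-3 + 1))*(-1/13) - 7 = (-10 - 1*(-2))*(-1/13) - 7 = (-10 + 2)*(-1/13) - 7 = -8*(-1/13) - 7 = 8/13 - 7 = -83/13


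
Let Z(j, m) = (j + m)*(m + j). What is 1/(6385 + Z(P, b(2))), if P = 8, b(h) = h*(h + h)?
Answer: 1/6641 ≈ 0.00015058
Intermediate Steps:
b(h) = 2*h**2 (b(h) = h*(2*h) = 2*h**2)
Z(j, m) = (j + m)**2 (Z(j, m) = (j + m)*(j + m) = (j + m)**2)
1/(6385 + Z(P, b(2))) = 1/(6385 + (8 + 2*2**2)**2) = 1/(6385 + (8 + 2*4)**2) = 1/(6385 + (8 + 8)**2) = 1/(6385 + 16**2) = 1/(6385 + 256) = 1/6641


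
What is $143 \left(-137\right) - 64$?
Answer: $-19655$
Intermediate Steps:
$143 \left(-137\right) - 64 = -19591 - 64 = -19655$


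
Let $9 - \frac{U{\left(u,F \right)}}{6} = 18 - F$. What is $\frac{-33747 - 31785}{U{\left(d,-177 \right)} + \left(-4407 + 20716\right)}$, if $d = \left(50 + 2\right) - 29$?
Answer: $- \frac{65532}{15193} \approx -4.3133$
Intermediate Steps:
$d = 23$ ($d = 52 - 29 = 23$)
$U{\left(u,F \right)} = -54 + 6 F$ ($U{\left(u,F \right)} = 54 - 6 \left(18 - F\right) = 54 + \left(-108 + 6 F\right) = -54 + 6 F$)
$\frac{-33747 - 31785}{U{\left(d,-177 \right)} + \left(-4407 + 20716\right)} = \frac{-33747 - 31785}{\left(-54 + 6 \left(-177\right)\right) + \left(-4407 + 20716\right)} = - \frac{65532}{\left(-54 - 1062\right) + 16309} = - \frac{65532}{-1116 + 16309} = - \frac{65532}{15193}$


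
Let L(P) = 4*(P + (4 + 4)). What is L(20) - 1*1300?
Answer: -1188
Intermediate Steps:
L(P) = 32 + 4*P (L(P) = 4*(P + 8) = 4*(8 + P) = 32 + 4*P)
L(20) - 1*1300 = (32 + 4*20) - 1*1300 = (32 + 80) - 1300 = 112 - 1300 = -1188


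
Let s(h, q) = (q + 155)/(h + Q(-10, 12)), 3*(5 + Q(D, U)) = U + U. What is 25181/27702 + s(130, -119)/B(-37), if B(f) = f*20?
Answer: 32596273/35874090 ≈ 0.90863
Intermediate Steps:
Q(D, U) = -5 + 2*U/3 (Q(D, U) = -5 + (U + U)/3 = -5 + (2*U)/3 = -5 + 2*U/3)
s(h, q) = (155 + q)/(3 + h) (s(h, q) = (q + 155)/(h + (-5 + (2/3)*12)) = (155 + q)/(h + (-5 + 8)) = (155 + q)/(h + 3) = (155 + q)/(3 + h))
B(f) = 20*f
25181/27702 + s(130, -119)/B(-37) = 25181/27702 + ((155 - 119)/(3 + 130))/((20*(-37))) = 25181*(1/27702) + (36/133)/(-740) = 25181/27702 + ((1/133)*36)*(-1/740) = 25181/27702 + (36/133)*(-1/740) = 25181/27702 - 9/24605 = 32596273/35874090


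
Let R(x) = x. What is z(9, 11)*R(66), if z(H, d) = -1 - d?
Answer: -792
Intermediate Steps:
z(9, 11)*R(66) = (-1 - 1*11)*66 = (-1 - 11)*66 = -12*66 = -792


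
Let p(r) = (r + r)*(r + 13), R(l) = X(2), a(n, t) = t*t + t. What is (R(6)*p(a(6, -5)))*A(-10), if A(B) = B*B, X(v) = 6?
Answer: 792000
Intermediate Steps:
A(B) = B**2
a(n, t) = t + t**2 (a(n, t) = t**2 + t = t + t**2)
R(l) = 6
p(r) = 2*r*(13 + r) (p(r) = (2*r)*(13 + r) = 2*r*(13 + r))
(R(6)*p(a(6, -5)))*A(-10) = (6*(2*(-5*(1 - 5))*(13 - 5*(1 - 5))))*(-10)**2 = (6*(2*(-5*(-4))*(13 - 5*(-4))))*100 = (6*(2*20*(13 + 20)))*100 = (6*(2*20*33))*100 = (6*1320)*100 = 7920*100 = 792000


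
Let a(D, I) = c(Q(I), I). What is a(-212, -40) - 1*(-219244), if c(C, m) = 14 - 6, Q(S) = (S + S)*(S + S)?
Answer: 219252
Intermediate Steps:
Q(S) = 4*S² (Q(S) = (2*S)*(2*S) = 4*S²)
c(C, m) = 8
a(D, I) = 8
a(-212, -40) - 1*(-219244) = 8 - 1*(-219244) = 8 + 219244 = 219252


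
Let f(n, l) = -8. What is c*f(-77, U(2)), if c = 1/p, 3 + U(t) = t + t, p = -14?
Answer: 4/7 ≈ 0.57143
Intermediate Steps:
U(t) = -3 + 2*t (U(t) = -3 + (t + t) = -3 + 2*t)
c = -1/14 (c = 1/(-14) = -1/14 ≈ -0.071429)
c*f(-77, U(2)) = -1/14*(-8) = 4/7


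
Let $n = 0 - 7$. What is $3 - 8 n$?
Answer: $59$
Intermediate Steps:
$n = -7$
$3 - 8 n = 3 - -56 = 3 + 56 = 59$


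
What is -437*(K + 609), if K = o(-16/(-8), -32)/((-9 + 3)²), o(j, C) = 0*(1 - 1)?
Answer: -266133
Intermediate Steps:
o(j, C) = 0 (o(j, C) = 0*0 = 0)
K = 0 (K = 0/((-9 + 3)²) = 0/((-6)²) = 0/36 = 0*(1/36) = 0)
-437*(K + 609) = -437*(0 + 609) = -437*609 = -266133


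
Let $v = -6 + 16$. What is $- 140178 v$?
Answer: $-1401780$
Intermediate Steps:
$v = 10$
$- 140178 v = \left(-140178\right) 10 = -1401780$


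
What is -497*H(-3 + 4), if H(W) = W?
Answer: -497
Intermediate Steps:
-497*H(-3 + 4) = -497*(-3 + 4) = -497*1 = -497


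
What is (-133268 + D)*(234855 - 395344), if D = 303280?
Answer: -27285055868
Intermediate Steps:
(-133268 + D)*(234855 - 395344) = (-133268 + 303280)*(234855 - 395344) = 170012*(-160489) = -27285055868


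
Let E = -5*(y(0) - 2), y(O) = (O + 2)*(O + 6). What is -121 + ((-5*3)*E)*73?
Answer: 54629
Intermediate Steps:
y(O) = (2 + O)*(6 + O)
E = -50 (E = -5*((12 + 0² + 8*0) - 2) = -5*((12 + 0 + 0) - 2) = -5*(12 - 2) = -5*10 = -50)
-121 + ((-5*3)*E)*73 = -121 + (-5*3*(-50))*73 = -121 - 15*(-50)*73 = -121 + 750*73 = -121 + 54750 = 54629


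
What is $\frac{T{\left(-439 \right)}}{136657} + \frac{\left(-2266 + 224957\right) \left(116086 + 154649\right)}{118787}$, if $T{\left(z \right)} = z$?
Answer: $\frac{8239084353072952}{16233075059} \approx 5.0755 \cdot 10^{5}$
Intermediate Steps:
$\frac{T{\left(-439 \right)}}{136657} + \frac{\left(-2266 + 224957\right) \left(116086 + 154649\right)}{118787} = - \frac{439}{136657} + \frac{\left(-2266 + 224957\right) \left(116086 + 154649\right)}{118787} = \left(-439\right) \frac{1}{136657} + 222691 \cdot 270735 \cdot \frac{1}{118787} = - \frac{439}{136657} + 60290247885 \cdot \frac{1}{118787} = - \frac{439}{136657} + \frac{60290247885}{118787} = \frac{8239084353072952}{16233075059}$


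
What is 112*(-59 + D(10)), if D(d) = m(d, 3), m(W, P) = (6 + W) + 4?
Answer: -4368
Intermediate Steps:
m(W, P) = 10 + W
D(d) = 10 + d
112*(-59 + D(10)) = 112*(-59 + (10 + 10)) = 112*(-59 + 20) = 112*(-39) = -4368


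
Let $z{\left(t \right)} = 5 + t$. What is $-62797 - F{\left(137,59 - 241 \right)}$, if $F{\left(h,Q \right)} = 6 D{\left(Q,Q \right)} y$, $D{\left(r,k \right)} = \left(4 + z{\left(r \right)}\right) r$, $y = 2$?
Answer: $-440629$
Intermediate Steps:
$D{\left(r,k \right)} = r \left(9 + r\right)$ ($D{\left(r,k \right)} = \left(4 + \left(5 + r\right)\right) r = \left(9 + r\right) r = r \left(9 + r\right)$)
$F{\left(h,Q \right)} = 12 Q \left(9 + Q\right)$ ($F{\left(h,Q \right)} = 6 Q \left(9 + Q\right) 2 = 12 Q \left(9 + Q\right)$)
$-62797 - F{\left(137,59 - 241 \right)} = -62797 - 12 \left(59 - 241\right) \left(9 + \left(59 - 241\right)\right) = -62797 - 12 \left(-182\right) \left(9 - 182\right) = -62797 - 12 \left(-182\right) \left(-173\right) = -62797 - 377832 = -440629$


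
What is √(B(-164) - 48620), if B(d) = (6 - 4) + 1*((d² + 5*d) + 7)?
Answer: I*√22535 ≈ 150.12*I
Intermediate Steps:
B(d) = 9 + d² + 5*d (B(d) = 2 + 1*(7 + d² + 5*d) = 2 + (7 + d² + 5*d) = 9 + d² + 5*d)
√(B(-164) - 48620) = √((9 + (-164)² + 5*(-164)) - 48620) = √((9 + 26896 - 820) - 48620) = √(26085 - 48620) = √(-22535) = I*√22535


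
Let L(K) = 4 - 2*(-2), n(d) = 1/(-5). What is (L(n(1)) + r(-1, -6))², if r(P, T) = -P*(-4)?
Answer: 16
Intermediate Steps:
r(P, T) = 4*P
n(d) = -⅕
L(K) = 8 (L(K) = 4 + 4 = 8)
(L(n(1)) + r(-1, -6))² = (8 + 4*(-1))² = (8 - 4)² = 4² = 16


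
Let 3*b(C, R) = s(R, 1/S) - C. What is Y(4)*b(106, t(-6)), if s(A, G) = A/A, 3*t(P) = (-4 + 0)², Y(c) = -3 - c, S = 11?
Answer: 245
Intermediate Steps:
t(P) = 16/3 (t(P) = (-4 + 0)²/3 = (⅓)*(-4)² = (⅓)*16 = 16/3)
s(A, G) = 1
b(C, R) = ⅓ - C/3 (b(C, R) = (1 - C)/3 = ⅓ - C/3)
Y(4)*b(106, t(-6)) = (-3 - 1*4)*(⅓ - ⅓*106) = (-3 - 4)*(⅓ - 106/3) = -7*(-35) = 245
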